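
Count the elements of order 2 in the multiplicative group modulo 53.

φ(53) = 53 − 1 = 52 = 2^2 · 13.
Since (Z/53Z)^× is cyclic of order 52, the number of elements of order d is φ(d) when d | 52 and 0 otherwise.
2 | 52, and φ(2) = 2 − 1 = 1.

1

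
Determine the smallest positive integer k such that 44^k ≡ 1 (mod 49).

21

By Lagrange's theorem, ord_49(44) divides φ(49) = φ(7^2) = 7·(7−1) = 42 = 2 · 3 · 7.
Divisors of 42: 1, 2, 3, 6, 7, 14, 21, 42.
Test each divisor d:
44^1 ≡ 44 (mod 49)
44^2 ≡ 25 (mod 49)
44^3 ≡ 22 (mod 49)
44^6 ≡ 43 (mod 49)
44^7 ≡ 30 (mod 49)
44^14 ≡ 18 (mod 49)
44^21 ≡ 1 (mod 49) ✓
So ord_49(44) = 21.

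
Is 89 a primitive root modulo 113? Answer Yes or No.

Yes

φ(113) = 113 − 1 = 112 = 2^4 · 7.
89 is a primitive root mod 113 iff 89^(φ(113)/q) ≢ 1 for every prime q | φ(113), i.e. q ∈ {2, 7}.
89^56 ≡ 112 (mod 113)  [q = 2: ≢ 1 ✓]
89^16 ≡ 28 (mod 113)  [q = 7: ≢ 1 ✓]
All checks pass, so 89 has order 112 and is a primitive root modulo 113.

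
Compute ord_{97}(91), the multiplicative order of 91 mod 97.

12

ord(91) | φ(97) = 97 − 1 = 96 = 2^5 · 3.
Divisors of 96: 1, 2, 3, 4, 6, 8, 12, 16, 24, 32, 48, 96.
Compute 91^d (mod 97) for the divisors d until we hit 1:
91^1 ≡ 91
91^2 ≡ 36
91^3 ≡ 75
91^4 ≡ 35
91^6 ≡ 96
91^8 ≡ 61
91^12 ≡ 1
The smallest such exponent is 12, so the order of 91 is 12.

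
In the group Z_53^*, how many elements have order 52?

24

φ(53) = 53 − 1 = 52 = 2^2 · 13.
In a cyclic group of order 52, there are φ(d) elements of order d for each divisor d of 52, and zero for non-divisors.
52 = 2^2 · 13 divides 52, and φ(52) = 24.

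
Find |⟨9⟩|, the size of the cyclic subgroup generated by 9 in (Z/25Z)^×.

10

Since 9 ∈ (Z/25Z)^×, its order divides φ(25) = φ(5^2) = 5·(5−1) = 20 = 2^2 · 5.
Divisors of 20: 1, 2, 4, 5, 10, 20.
Check 9^d mod 25 for each divisor in increasing order:
9^1 ≡ 9 (mod 25)
9^2 ≡ 6 (mod 25)
9^4 ≡ 11 (mod 25)
9^5 ≡ 24 (mod 25)
9^10 ≡ 1 (mod 25) ✓
The smallest such exponent is 10, so the order of 9 is 10.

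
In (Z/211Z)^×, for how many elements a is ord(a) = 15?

8

φ(211) = 211 − 1 = 210 = 2 · 3 · 5 · 7.
In a cyclic group of order 210, there are φ(d) elements of order d for each divisor d of 210, and zero for non-divisors.
15 = 3 · 5 divides 210, and φ(15) = 8.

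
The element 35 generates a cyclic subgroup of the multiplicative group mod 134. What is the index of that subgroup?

2

Since 35 ∈ (Z/134Z)^×, its order divides φ(134) = φ(2)·φ(67) = 1·66 = 66 = 2 · 3 · 11.
Divisors of 66: 1, 2, 3, 6, 11, 22, 33, 66.
Check 35^d mod 134 for each divisor in increasing order:
35^1 ≡ 35 (mod 134)
35^2 ≡ 19 (mod 134)
35^3 ≡ 129 (mod 134)
35^6 ≡ 25 (mod 134)
35^11 ≡ 37 (mod 134)
35^22 ≡ 29 (mod 134)
35^33 ≡ 1 (mod 134) ✓
So ord_134(35) = 33, hence |⟨35⟩| = 33.
Index = |(Z/134Z)^×| / |⟨35⟩| = 66 / 33 = 2.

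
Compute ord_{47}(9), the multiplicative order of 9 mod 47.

23

By Lagrange's theorem, ord_47(9) divides φ(47) = 47 − 1 = 46 = 2 · 23.
Divisors of 46: 1, 2, 23, 46.
Evaluate successive powers at the divisors of 46:
9^1 ≡ 9
9^2 ≡ 34
9^23 ≡ 1
The smallest such exponent is 23, so the order of 9 is 23.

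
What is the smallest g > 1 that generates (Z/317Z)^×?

2

φ(317) = 317 − 1 = 316 = 2^2 · 79.
g is a primitive root iff g^(316/q) ≢ 1 (mod 317) for each prime q ∈ {2, 79}.
g = 2: 2^158 ≡ 316; 2^4 ≡ 16 — none is 1, so 2 is a primitive root.
The smallest primitive root modulo 317 is 2.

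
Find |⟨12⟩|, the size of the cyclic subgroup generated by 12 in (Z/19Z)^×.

Since 12 ∈ (Z/19Z)^×, its order divides φ(19) = 19 − 1 = 18 = 2 · 3^2.
Divisors of 18: 1, 2, 3, 6, 9, 18.
Compute 12^d (mod 19) for the divisors d until we hit 1:
12^1 ≡ 12
12^2 ≡ 11
12^3 ≡ 18
12^6 ≡ 1
So ord_19(12) = 6.

6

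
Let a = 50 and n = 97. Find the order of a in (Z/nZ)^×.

8

ord(50) | φ(97) = 97 − 1 = 96 = 2^5 · 3.
Divisors of 96: 1, 2, 3, 4, 6, 8, 12, 16, 24, 32, 48, 96.
Compute 50^d (mod 97) for the divisors d until we hit 1:
50^1 ≡ 50
50^2 ≡ 75
50^3 ≡ 64
50^4 ≡ 96
50^6 ≡ 22
50^8 ≡ 1
Therefore the multiplicative order of 50 modulo 97 is 8.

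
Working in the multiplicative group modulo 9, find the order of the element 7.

3

Since 7 ∈ (Z/9Z)^×, its order divides φ(9) = φ(3^2) = 3·(3−1) = 6 = 2 · 3.
Divisors of 6: 1, 2, 3, 6.
Test each divisor d:
7^1 ≡ 7 (mod 9)
7^2 ≡ 4 (mod 9)
7^3 ≡ 1 (mod 9) ✓
The smallest such exponent is 3, so the order of 7 is 3.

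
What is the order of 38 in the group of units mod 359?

358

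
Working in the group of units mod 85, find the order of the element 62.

16

ord(62) | φ(85) = φ(5·17) = (5−1)·(17−1) = 4·16 = 64 = 2^6.
Divisors of 64: 1, 2, 4, 8, 16, 32, 64.
Evaluate successive powers at the divisors of 64:
62^1 ≡ 62
62^2 ≡ 19
62^4 ≡ 21
62^8 ≡ 16
62^16 ≡ 1
So ord_85(62) = 16.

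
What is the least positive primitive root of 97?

φ(97) = 97 − 1 = 96 = 2^5 · 3.
g is a primitive root iff g^(96/q) ≢ 1 (mod 97) for each prime q ∈ {2, 3}.
g = 2: 2^48 ≡ 1 — hits 1, so not a primitive root.
g = 3: 3^48 ≡ 1 — hits 1, so not a primitive root.
g = 4: 4^48 ≡ 1 — hits 1, so not a primitive root.
g = 5: 5^48 ≡ 96; 5^32 ≡ 35 — none is 1, so 5 is a primitive root.
So 5 is the smallest generator of (Z/97Z)^×.

5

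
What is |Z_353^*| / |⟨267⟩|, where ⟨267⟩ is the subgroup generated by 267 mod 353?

2

Since 267 ∈ (Z/353Z)^×, its order divides φ(353) = 353 − 1 = 352 = 2^5 · 11.
Divisors of 352: 1, 2, 4, 8, 11, 16, 22, 32, 44, 88, 176, 352.
Compute 267^d (mod 353) for the divisors d until we hit 1:
267^1 ≡ 267 (mod 353)
267^2 ≡ 336 (mod 353)
267^4 ≡ 289 (mod 353)
267^8 ≡ 213 (mod 353)
267^11 ≡ 60 (mod 353)
267^16 ≡ 185 (mod 353)
267^22 ≡ 70 (mod 353)
267^32 ≡ 337 (mod 353)
267^44 ≡ 311 (mod 353)
267^88 ≡ 352 (mod 353)
267^176 ≡ 1 (mod 353) ✓
So ord_353(267) = 176, hence |⟨267⟩| = 176.
The index is φ(353) / ord(267) = 352 / 176 = 2.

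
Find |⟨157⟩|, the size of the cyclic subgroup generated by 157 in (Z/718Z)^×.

358

Since 157 ∈ (Z/718Z)^×, its order divides φ(718) = φ(2)·φ(359) = 1·358 = 358 = 2 · 179.
Divisors of 358: 1, 2, 179, 358.
Evaluate successive powers at the divisors of 358:
157^1 ≡ 157
157^2 ≡ 237
157^179 ≡ 717
157^358 ≡ 1
So ord_718(157) = 358.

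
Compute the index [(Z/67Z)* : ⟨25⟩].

6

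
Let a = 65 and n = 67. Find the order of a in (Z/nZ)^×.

33

Since 65 ∈ (Z/67Z)^×, its order divides φ(67) = 67 − 1 = 66 = 2 · 3 · 11.
Divisors of 66: 1, 2, 3, 6, 11, 22, 33, 66.
Evaluate successive powers at the divisors of 66:
65^1 ≡ 65
65^2 ≡ 4
65^3 ≡ 59
65^6 ≡ 64
65^11 ≡ 29
65^22 ≡ 37
65^33 ≡ 1
So ord_67(65) = 33.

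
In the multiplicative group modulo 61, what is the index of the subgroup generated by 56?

By Lagrange's theorem, ord_61(56) divides φ(61) = 61 − 1 = 60 = 2^2 · 3 · 5.
Divisors of 60: 1, 2, 3, 4, 5, 6, 10, 12, 15, 20, 30, 60.
Check 56^d mod 61 for each divisor in increasing order:
56^1 ≡ 56 (mod 61)
56^2 ≡ 25 (mod 61)
56^3 ≡ 58 (mod 61)
56^4 ≡ 15 (mod 61)
56^5 ≡ 47 (mod 61)
56^6 ≡ 9 (mod 61)
56^10 ≡ 13 (mod 61)
56^12 ≡ 20 (mod 61)
56^15 ≡ 1 (mod 61) ✓
The order of 56 is 15, so the subgroup it generates has 15 elements.
[(Z/61Z)^× : ⟨56⟩] = 60/15 = 4.

4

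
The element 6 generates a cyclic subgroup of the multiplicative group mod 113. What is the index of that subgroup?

1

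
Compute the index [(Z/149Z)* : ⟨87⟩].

By Lagrange's theorem, ord_149(87) divides φ(149) = 149 − 1 = 148 = 2^2 · 37.
Divisors of 148: 1, 2, 4, 37, 74, 148.
Test each divisor d:
87^1 ≡ 87 (mod 149)
87^2 ≡ 119 (mod 149)
87^4 ≡ 6 (mod 149)
87^37 ≡ 44 (mod 149)
87^74 ≡ 148 (mod 149)
87^148 ≡ 1 (mod 149) ✓
Thus |⟨87⟩| = ord(87) = 148.
The index is φ(149) / ord(87) = 148 / 148 = 1.

1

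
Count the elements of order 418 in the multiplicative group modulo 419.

180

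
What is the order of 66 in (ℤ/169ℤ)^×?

Since 66 ∈ (Z/169Z)^×, its order divides φ(169) = φ(13^2) = 13·(13−1) = 156 = 2^2 · 3 · 13.
Divisors of 156: 1, 2, 3, 4, 6, 12, 13, 26, 39, 52, 78, 156.
Check 66^d mod 169 for each divisor in increasing order:
66^1 ≡ 66 (mod 169)
66^2 ≡ 131 (mod 169)
66^3 ≡ 27 (mod 169)
66^4 ≡ 92 (mod 169)
66^6 ≡ 53 (mod 169)
66^12 ≡ 105 (mod 169)
66^13 ≡ 1 (mod 169) ✓
Therefore the multiplicative order of 66 modulo 169 is 13.

13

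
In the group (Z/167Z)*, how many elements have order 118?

0

φ(167) = 167 − 1 = 166 = 2 · 83.
(Z/167Z)^× is cyclic (|G| = 166); a cyclic group of order m has exactly φ(d) elements of each order d | m, and none otherwise.
Here 166 is not a multiple of 118, so there are no elements of order 118.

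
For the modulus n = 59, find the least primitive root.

φ(59) = 59 − 1 = 58 = 2 · 29.
Test candidates g = 2, 3, … against the prime factors q ∈ {2, 29} of φ(59): g is a generator iff g^(58/q) ≢ 1 for every such q.
g = 2: 2^29 ≡ 58; 2^2 ≡ 4 — none is 1, so 2 is a primitive root.
So 2 is the smallest generator of (Z/59Z)^×.

2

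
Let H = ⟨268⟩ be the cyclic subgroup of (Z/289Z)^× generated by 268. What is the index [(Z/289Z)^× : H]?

4

Since 268 ∈ (Z/289Z)^×, its order divides φ(289) = φ(17^2) = 17·(17−1) = 272 = 2^4 · 17.
Divisors of 272: 1, 2, 4, 8, 16, 17, 34, 68, 136, 272.
Test each divisor d:
268^1 ≡ 268 (mod 289)
268^2 ≡ 152 (mod 289)
268^4 ≡ 273 (mod 289)
268^8 ≡ 256 (mod 289)
268^16 ≡ 222 (mod 289)
268^17 ≡ 251 (mod 289)
268^34 ≡ 288 (mod 289)
268^68 ≡ 1 (mod 289) ✓
Thus |⟨268⟩| = ord(268) = 68.
The index is φ(289) / ord(268) = 272 / 68 = 4.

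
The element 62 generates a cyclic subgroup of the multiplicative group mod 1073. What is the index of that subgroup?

8

Since 62 ∈ (Z/1073Z)^×, its order divides φ(1073) = φ(29·37) = (29−1)·(37−1) = 28·36 = 1008 = 2^4 · 3^2 · 7.
Divisors of 1008: 1, 2, 3, 4, 6, 7, 8, 9, 12, 14, 16, 18, 21, 24, 28, 36, 42, 48, 56, 63, 72, 84, 112, 126, 144, 168, 252, 336, 504, 1008.
Evaluate successive powers at the divisors of 1008:
62^1 ≡ 62 (mod 1073)
62^2 ≡ 625 (mod 1073)
62^3 ≡ 122 (mod 1073)
62^4 ≡ 53 (mod 1073)
62^6 ≡ 935 (mod 1073)
62^7 ≡ 28 (mod 1073)
62^8 ≡ 663 (mod 1073)
62^9 ≡ 332 (mod 1073)
62^12 ≡ 803 (mod 1073)
62^14 ≡ 784 (mod 1073)
62^16 ≡ 712 (mod 1073)
62^18 ≡ 778 (mod 1073)
62^21 ≡ 492 (mod 1073)
62^24 ≡ 1009 (mod 1073)
62^28 ≡ 900 (mod 1073)
62^36 ≡ 112 (mod 1073)
62^42 ≡ 639 (mod 1073)
62^48 ≡ 877 (mod 1073)
62^56 ≡ 958 (mod 1073)
62^63 ≡ 1072 (mod 1073)
62^72 ≡ 741 (mod 1073)
62^84 ≡ 581 (mod 1073)
62^112 ≡ 349 (mod 1073)
62^126 ≡ 1 (mod 1073) ✓
So ord_1073(62) = 126, hence |⟨62⟩| = 126.
Index = |(Z/1073Z)^×| / |⟨62⟩| = 1008 / 126 = 8.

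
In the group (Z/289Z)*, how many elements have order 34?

16

φ(289) = φ(17^2) = 17·(17−1) = 272 = 2^4 · 17.
(Z/289Z)^× is cyclic (|G| = 272); a cyclic group of order m has exactly φ(d) elements of each order d | m, and none otherwise.
34 = 2 · 17 divides 272, and φ(34) = 16.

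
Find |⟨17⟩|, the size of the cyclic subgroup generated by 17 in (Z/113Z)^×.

112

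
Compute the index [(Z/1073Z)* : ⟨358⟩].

Since 358 ∈ (Z/1073Z)^×, its order divides φ(1073) = φ(29·37) = (29−1)·(37−1) = 28·36 = 1008 = 2^4 · 3^2 · 7.
Divisors of 1008: 1, 2, 3, 4, 6, 7, 8, 9, 12, 14, 16, 18, 21, 24, 28, 36, 42, 48, 56, 63, 72, 84, 112, 126, 144, 168, 252, 336, 504, 1008.
Test each divisor d:
358^1 ≡ 358 (mod 1073)
358^2 ≡ 477 (mod 1073)
358^3 ≡ 159 (mod 1073)
358^4 ≡ 53 (mod 1073)
358^6 ≡ 602 (mod 1073)
358^7 ≡ 916 (mod 1073)
358^8 ≡ 663 (mod 1073)
358^9 ≡ 221 (mod 1073)
358^12 ≡ 803 (mod 1073)
358^14 ≡ 1043 (mod 1073)
358^16 ≡ 712 (mod 1073)
358^18 ≡ 556 (mod 1073)
358^21 ≡ 418 (mod 1073)
358^24 ≡ 1009 (mod 1073)
358^28 ≡ 900 (mod 1073)
358^36 ≡ 112 (mod 1073)
358^42 ≡ 898 (mod 1073)
358^48 ≡ 877 (mod 1073)
358^56 ≡ 958 (mod 1073)
358^63 ≡ 887 (mod 1073)
358^72 ≡ 741 (mod 1073)
358^84 ≡ 581 (mod 1073)
358^112 ≡ 349 (mod 1073)
358^126 ≡ 260 (mod 1073)
358^144 ≡ 778 (mod 1073)
358^168 ≡ 639 (mod 1073)
358^252 ≡ 1 (mod 1073) ✓
Thus |⟨358⟩| = ord(358) = 252.
[(Z/1073Z)^× : ⟨358⟩] = 1008/252 = 4.

4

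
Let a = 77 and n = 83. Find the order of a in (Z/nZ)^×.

The order of 77 must divide φ(83) = 83 − 1 = 82 = 2 · 41.
Divisors of 82: 1, 2, 41, 82.
Evaluate successive powers at the divisors of 82:
77^1 ≡ 77 (mod 83)
77^2 ≡ 36 (mod 83)
77^41 ≡ 1 (mod 83) ✓
Therefore the multiplicative order of 77 modulo 83 is 41.

41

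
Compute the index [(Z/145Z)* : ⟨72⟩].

4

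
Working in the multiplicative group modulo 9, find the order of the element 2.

6

By Lagrange's theorem, ord_9(2) divides φ(9) = φ(3^2) = 3·(3−1) = 6 = 2 · 3.
Divisors of 6: 1, 2, 3, 6.
Evaluate successive powers at the divisors of 6:
2^1 ≡ 2
2^2 ≡ 4
2^3 ≡ 8
2^6 ≡ 1
Hence ord(2) = 6.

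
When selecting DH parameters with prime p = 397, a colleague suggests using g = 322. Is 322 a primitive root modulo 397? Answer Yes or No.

φ(397) = 397 − 1 = 396 = 2^2 · 3^2 · 11.
Test 322^(396/q) mod 397 for each prime factor q of 396:
322^198 ≡ 1 (mod 397)  [q = 2: ≡ 1 ✗]
322^132 ≡ 362 (mod 397)  [q = 3: ≢ 1 ✓]
322^36 ≡ 393 (mod 397)  [q = 11: ≢ 1 ✓]
The check at q = 2 fails, so 322 generates a proper subgroup.

No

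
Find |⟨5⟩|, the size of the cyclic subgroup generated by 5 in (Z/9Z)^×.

By Lagrange's theorem, ord_9(5) divides φ(9) = φ(3^2) = 3·(3−1) = 6 = 2 · 3.
Divisors of 6: 1, 2, 3, 6.
Compute 5^d (mod 9) for the divisors d until we hit 1:
5^1 ≡ 5
5^2 ≡ 7
5^3 ≡ 8
5^6 ≡ 1
The smallest such exponent is 6, so the order of 5 is 6.

6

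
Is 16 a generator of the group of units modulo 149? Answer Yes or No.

φ(149) = 149 − 1 = 148 = 2^2 · 37.
Test 16^(148/q) mod 149 for each prime factor q of 148:
16^74 ≡ 1 (mod 149)  [q = 2: ≡ 1 ✗]
16^4 ≡ 125 (mod 149)  [q = 37: ≢ 1 ✓]
The check at q = 2 fails, so 16 generates a proper subgroup.

No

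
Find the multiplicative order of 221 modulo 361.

114

Since 221 ∈ (Z/361Z)^×, its order divides φ(361) = φ(19^2) = 19·(19−1) = 342 = 2 · 3^2 · 19.
Divisors of 342: 1, 2, 3, 6, 9, 18, 19, 38, 57, 114, 171, 342.
Test each divisor d:
221^1 ≡ 221
221^2 ≡ 106
221^3 ≡ 322
221^6 ≡ 77
221^9 ≡ 246
221^18 ≡ 229
221^19 ≡ 69
221^38 ≡ 68
221^57 ≡ 360
221^114 ≡ 1
Hence ord(221) = 114.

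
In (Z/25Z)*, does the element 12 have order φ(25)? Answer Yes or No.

Yes

φ(25) = φ(5^2) = 5·(5−1) = 20 = 2^2 · 5.
It suffices to check that the order of 12 is not a proper divisor of 20: compute 12^(20/q) for q ∈ {2, 5}.
12^10 ≡ 24 (mod 25)  [q = 2: ≢ 1 ✓]
12^4 ≡ 11 (mod 25)  [q = 5: ≢ 1 ✓]
None equal 1, so ord_25(12) = 20: 12 is a primitive root.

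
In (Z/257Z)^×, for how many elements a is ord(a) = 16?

φ(257) = 257 − 1 = 256 = 2^8.
(Z/257Z)^× is cyclic (|G| = 256); a cyclic group of order m has exactly φ(d) elements of each order d | m, and none otherwise.
16 = 2^4 divides 256, and φ(16) = 8.

8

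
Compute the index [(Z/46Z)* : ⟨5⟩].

1

By Lagrange's theorem, ord_46(5) divides φ(46) = φ(2)·φ(23) = 1·22 = 22 = 2 · 11.
Divisors of 22: 1, 2, 11, 22.
Compute 5^d (mod 46) for the divisors d until we hit 1:
5^1 ≡ 5 (mod 46)
5^2 ≡ 25 (mod 46)
5^11 ≡ 45 (mod 46)
5^22 ≡ 1 (mod 46) ✓
So ord_46(5) = 22, hence |⟨5⟩| = 22.
The index is φ(46) / ord(5) = 22 / 22 = 1.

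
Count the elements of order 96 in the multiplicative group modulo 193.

φ(193) = 193 − 1 = 192 = 2^6 · 3.
In a cyclic group of order 192, there are φ(d) elements of order d for each divisor d of 192, and zero for non-divisors.
96 = 2^5 · 3 divides 192, and φ(96) = 32.

32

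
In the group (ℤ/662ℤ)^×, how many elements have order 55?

φ(662) = φ(2)·φ(331) = 1·330 = 330 = 2 · 3 · 5 · 11.
(Z/662Z)^× is cyclic (|G| = 330); a cyclic group of order m has exactly φ(d) elements of each order d | m, and none otherwise.
55 = 5 · 11 divides 330, and φ(55) = 40.

40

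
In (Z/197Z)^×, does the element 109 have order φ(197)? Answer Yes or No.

φ(197) = 197 − 1 = 196 = 2^2 · 7^2.
Test 109^(196/q) mod 197 for each prime factor q of 196:
109^98 ≡ 1 (mod 197)  [q = 2: ≡ 1 ✗]
109^28 ≡ 164 (mod 197)  [q = 7: ≢ 1 ✓]
Since 109^98 ≡ 1, the order of 109 divides 98 < 196, so 109 is not a primitive root.

No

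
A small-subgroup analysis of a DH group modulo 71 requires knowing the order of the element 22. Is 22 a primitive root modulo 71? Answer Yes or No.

Yes

φ(71) = 71 − 1 = 70 = 2 · 5 · 7.
22 is a primitive root mod 71 iff 22^(φ(71)/q) ≢ 1 for every prime q | φ(71), i.e. q ∈ {2, 5, 7}.
22^35 ≡ 70 (mod 71)  [q = 2: ≢ 1 ✓]
22^14 ≡ 5 (mod 71)  [q = 5: ≢ 1 ✓]
22^10 ≡ 37 (mod 71)  [q = 7: ≢ 1 ✓]
Every test exponent gives a nontrivial residue, hence 22 generates the full group.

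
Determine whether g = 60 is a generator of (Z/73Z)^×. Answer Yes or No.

Yes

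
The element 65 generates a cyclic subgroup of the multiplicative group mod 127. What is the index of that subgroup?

The order of 65 must divide φ(127) = 127 − 1 = 126 = 2 · 3^2 · 7.
Divisors of 126: 1, 2, 3, 6, 7, 9, 14, 18, 21, 42, 63, 126.
Evaluate successive powers at the divisors of 126:
65^1 ≡ 65 (mod 127)
65^2 ≡ 34 (mod 127)
65^3 ≡ 51 (mod 127)
65^6 ≡ 61 (mod 127)
65^7 ≡ 28 (mod 127)
65^9 ≡ 63 (mod 127)
65^14 ≡ 22 (mod 127)
65^18 ≡ 32 (mod 127)
65^21 ≡ 108 (mod 127)
65^42 ≡ 107 (mod 127)
65^63 ≡ 126 (mod 127)
65^126 ≡ 1 (mod 127) ✓
Thus |⟨65⟩| = ord(65) = 126.
[(Z/127Z)^× : ⟨65⟩] = 126/126 = 1.

1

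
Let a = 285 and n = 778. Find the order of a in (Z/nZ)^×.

Since 285 ∈ (Z/778Z)^×, its order divides φ(778) = φ(2)·φ(389) = 1·388 = 388 = 2^2 · 97.
Divisors of 388: 1, 2, 4, 97, 194, 388.
Test each divisor d:
285^1 ≡ 285 (mod 778)
285^2 ≡ 313 (mod 778)
285^4 ≡ 719 (mod 778)
285^97 ≡ 115 (mod 778)
285^194 ≡ 777 (mod 778)
285^388 ≡ 1 (mod 778) ✓
Therefore the multiplicative order of 285 modulo 778 is 388.

388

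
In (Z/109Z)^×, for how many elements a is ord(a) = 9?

6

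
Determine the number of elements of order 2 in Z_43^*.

φ(43) = 43 − 1 = 42 = 2 · 3 · 7.
(Z/43Z)^× is cyclic (|G| = 42); a cyclic group of order m has exactly φ(d) elements of each order d | m, and none otherwise.
2 | 42, and φ(2) = 2 − 1 = 1.

1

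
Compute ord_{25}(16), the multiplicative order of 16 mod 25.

5

Since 16 ∈ (Z/25Z)^×, its order divides φ(25) = φ(5^2) = 5·(5−1) = 20 = 2^2 · 5.
Divisors of 20: 1, 2, 4, 5, 10, 20.
Check 16^d mod 25 for each divisor in increasing order:
16^1 ≡ 16 (mod 25)
16^2 ≡ 6 (mod 25)
16^4 ≡ 11 (mod 25)
16^5 ≡ 1 (mod 25) ✓
The smallest such exponent is 5, so the order of 16 is 5.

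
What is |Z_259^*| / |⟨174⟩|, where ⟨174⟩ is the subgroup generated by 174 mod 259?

The order of 174 must divide φ(259) = φ(7·37) = (7−1)·(37−1) = 6·36 = 216 = 2^3 · 3^3.
Divisors of 216: 1, 2, 3, 4, 6, 8, 9, 12, 18, 24, 27, 36, 54, 72, 108, 216.
Test each divisor d:
174^1 ≡ 174 (mod 259)
174^2 ≡ 232 (mod 259)
174^3 ≡ 223 (mod 259)
174^4 ≡ 211 (mod 259)
174^6 ≡ 1 (mod 259) ✓
The order of 174 is 6, so the subgroup it generates has 6 elements.
The index is φ(259) / ord(174) = 216 / 6 = 36.

36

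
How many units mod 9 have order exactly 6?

2

φ(9) = φ(3^2) = 3·(3−1) = 6 = 2 · 3.
Since (Z/9Z)^× is cyclic of order 6, the number of elements of order d is φ(d) when d | 6 and 0 otherwise.
6 = 2 · 3 divides 6, and φ(6) = 2.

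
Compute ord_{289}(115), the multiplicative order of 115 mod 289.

By Lagrange's theorem, ord_289(115) divides φ(289) = φ(17^2) = 17·(17−1) = 272 = 2^4 · 17.
Divisors of 272: 1, 2, 4, 8, 16, 17, 34, 68, 136, 272.
Check 115^d mod 289 for each divisor in increasing order:
115^1 ≡ 115
115^2 ≡ 220
115^4 ≡ 137
115^8 ≡ 273
115^16 ≡ 256
115^17 ≡ 251
115^34 ≡ 288
115^68 ≡ 1
The smallest such exponent is 68, so the order of 115 is 68.

68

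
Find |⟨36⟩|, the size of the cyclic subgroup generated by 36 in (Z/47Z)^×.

23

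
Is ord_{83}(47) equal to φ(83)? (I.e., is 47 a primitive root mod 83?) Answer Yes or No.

Yes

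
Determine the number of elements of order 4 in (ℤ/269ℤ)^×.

φ(269) = 269 − 1 = 268 = 2^2 · 67.
In a cyclic group of order 268, there are φ(d) elements of order d for each divisor d of 268, and zero for non-divisors.
4 = 2^2 divides 268, and φ(4) = 2.

2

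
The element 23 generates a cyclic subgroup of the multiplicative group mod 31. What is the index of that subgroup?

Since 23 ∈ (Z/31Z)^×, its order divides φ(31) = 31 − 1 = 30 = 2 · 3 · 5.
Divisors of 30: 1, 2, 3, 5, 6, 10, 15, 30.
Evaluate successive powers at the divisors of 30:
23^1 ≡ 23 (mod 31)
23^2 ≡ 2 (mod 31)
23^3 ≡ 15 (mod 31)
23^5 ≡ 30 (mod 31)
23^6 ≡ 8 (mod 31)
23^10 ≡ 1 (mod 31) ✓
So ord_31(23) = 10, hence |⟨23⟩| = 10.
[(Z/31Z)^× : ⟨23⟩] = 30/10 = 3.

3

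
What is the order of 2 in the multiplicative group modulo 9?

6

By Lagrange's theorem, ord_9(2) divides φ(9) = φ(3^2) = 3·(3−1) = 6 = 2 · 3.
Divisors of 6: 1, 2, 3, 6.
Evaluate successive powers at the divisors of 6:
2^1 ≡ 2 (mod 9)
2^2 ≡ 4 (mod 9)
2^3 ≡ 8 (mod 9)
2^6 ≡ 1 (mod 9) ✓
Therefore the multiplicative order of 2 modulo 9 is 6.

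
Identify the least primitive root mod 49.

3

φ(49) = φ(7^2) = 7·(7−1) = 42 = 2 · 3 · 7.
Test candidates g = 2, 3, … against the prime factors q ∈ {2, 3, 7} of φ(49): g is a generator iff g^(42/q) ≢ 1 for every such q.
g = 2: 2^21 ≡ 1 — hits 1, so not a primitive root.
g = 3: 3^21 ≡ 48; 3^14 ≡ 30; 3^6 ≡ 43 — none is 1, so 3 is a primitive root.
So 3 is the smallest generator of (Z/49Z)^×.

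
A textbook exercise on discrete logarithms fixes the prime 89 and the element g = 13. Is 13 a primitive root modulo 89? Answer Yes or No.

Yes

φ(89) = 89 − 1 = 88 = 2^3 · 11.
Test 13^(88/q) mod 89 for each prime factor q of 88:
13^44 ≡ 88 (mod 89)  [q = 2: ≢ 1 ✓]
13^8 ≡ 64 (mod 89)  [q = 11: ≢ 1 ✓]
All checks pass, so 13 has order 88 and is a primitive root modulo 89.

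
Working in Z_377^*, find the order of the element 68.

By Lagrange's theorem, ord_377(68) divides φ(377) = φ(13·29) = (13−1)·(29−1) = 12·28 = 336 = 2^4 · 3 · 7.
Divisors of 336: 1, 2, 3, 4, 6, 7, 8, 12, 14, 16, 21, 24, 28, 42, 48, 56, 84, 112, 168, 336.
Test each divisor d:
68^1 ≡ 68 (mod 377)
68^2 ≡ 100 (mod 377)
68^3 ≡ 14 (mod 377)
68^4 ≡ 198 (mod 377)
68^6 ≡ 196 (mod 377)
68^7 ≡ 133 (mod 377)
68^8 ≡ 373 (mod 377)
68^12 ≡ 339 (mod 377)
68^14 ≡ 347 (mod 377)
68^16 ≡ 16 (mod 377)
68^21 ≡ 157 (mod 377)
68^24 ≡ 313 (mod 377)
68^28 ≡ 146 (mod 377)
68^42 ≡ 144 (mod 377)
68^48 ≡ 326 (mod 377)
68^56 ≡ 204 (mod 377)
68^84 ≡ 1 (mod 377) ✓
Hence ord(68) = 84.

84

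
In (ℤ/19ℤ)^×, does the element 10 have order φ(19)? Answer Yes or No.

Yes

φ(19) = 19 − 1 = 18 = 2 · 3^2.
It suffices to check that the order of 10 is not a proper divisor of 18: compute 10^(18/q) for q ∈ {2, 3}.
10^9 ≡ 18 (mod 19)  [q = 2: ≢ 1 ✓]
10^6 ≡ 11 (mod 19)  [q = 3: ≢ 1 ✓]
None equal 1, so ord_19(10) = 18: 10 is a primitive root.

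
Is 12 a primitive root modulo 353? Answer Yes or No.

Yes

φ(353) = 353 − 1 = 352 = 2^5 · 11.
12 is a primitive root mod 353 iff 12^(φ(353)/q) ≢ 1 for every prime q | φ(353), i.e. q ∈ {2, 11}.
12^176 ≡ 352 (mod 353)  [q = 2: ≢ 1 ✓]
12^32 ≡ 58 (mod 353)  [q = 11: ≢ 1 ✓]
All checks pass, so 12 has order 352 and is a primitive root modulo 353.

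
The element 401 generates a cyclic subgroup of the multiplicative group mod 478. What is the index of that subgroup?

The order of 401 must divide φ(478) = φ(2)·φ(239) = 1·238 = 238 = 2 · 7 · 17.
Divisors of 238: 1, 2, 7, 14, 17, 34, 119, 238.
Evaluate successive powers at the divisors of 238:
401^1 ≡ 401 (mod 478)
401^2 ≡ 193 (mod 478)
401^7 ≡ 71 (mod 478)
401^14 ≡ 261 (mod 478)
401^17 ≡ 249 (mod 478)
401^34 ≡ 339 (mod 478)
401^119 ≡ 1 (mod 478) ✓
Thus |⟨401⟩| = ord(401) = 119.
[(Z/478Z)^× : ⟨401⟩] = 238/119 = 2.

2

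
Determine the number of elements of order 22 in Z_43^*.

0

φ(43) = 43 − 1 = 42 = 2 · 3 · 7.
(Z/43Z)^× is cyclic (|G| = 42); a cyclic group of order m has exactly φ(d) elements of each order d | m, and none otherwise.
Here 42 is not a multiple of 22, so there are no elements of order 22.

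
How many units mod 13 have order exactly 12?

4

φ(13) = 13 − 1 = 12 = 2^2 · 3.
Since (Z/13Z)^× is cyclic of order 12, the number of elements of order d is φ(d) when d | 12 and 0 otherwise.
12 = 2^2 · 3 divides 12, and φ(12) = 4.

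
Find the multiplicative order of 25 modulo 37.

Since 25 ∈ (Z/37Z)^×, its order divides φ(37) = 37 − 1 = 36 = 2^2 · 3^2.
Divisors of 36: 1, 2, 3, 4, 6, 9, 12, 18, 36.
Evaluate successive powers at the divisors of 36:
25^1 ≡ 25 (mod 37)
25^2 ≡ 33 (mod 37)
25^3 ≡ 11 (mod 37)
25^4 ≡ 16 (mod 37)
25^6 ≡ 10 (mod 37)
25^9 ≡ 36 (mod 37)
25^12 ≡ 26 (mod 37)
25^18 ≡ 1 (mod 37) ✓
Hence ord(25) = 18.

18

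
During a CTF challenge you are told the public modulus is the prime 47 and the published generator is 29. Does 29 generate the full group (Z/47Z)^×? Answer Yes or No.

φ(47) = 47 − 1 = 46 = 2 · 23.
It suffices to check that the order of 29 is not a proper divisor of 46: compute 29^(46/q) for q ∈ {2, 23}.
29^23 ≡ 46 (mod 47)  [q = 2: ≢ 1 ✓]
29^2 ≡ 42 (mod 47)  [q = 23: ≢ 1 ✓]
Every test exponent gives a nontrivial residue, hence 29 generates the full group.

Yes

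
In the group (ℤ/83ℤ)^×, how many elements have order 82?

40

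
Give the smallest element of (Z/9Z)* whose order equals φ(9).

2

φ(9) = φ(3^2) = 3·(3−1) = 6 = 2 · 3.
Test candidates g = 2, 3, … against the prime factors q ∈ {2, 3} of φ(9): g is a generator iff g^(6/q) ≢ 1 for every such q.
g = 2: 2^3 ≡ 8; 2^2 ≡ 4 — none is 1, so 2 is a primitive root.
Hence the least primitive root of 9 is 2.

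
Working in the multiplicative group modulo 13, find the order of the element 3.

The order of 3 must divide φ(13) = 13 − 1 = 12 = 2^2 · 3.
Divisors of 12: 1, 2, 3, 4, 6, 12.
Evaluate successive powers at the divisors of 12:
3^1 ≡ 3 (mod 13)
3^2 ≡ 9 (mod 13)
3^3 ≡ 1 (mod 13) ✓
Therefore the multiplicative order of 3 modulo 13 is 3.

3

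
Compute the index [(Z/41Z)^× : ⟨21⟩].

ord(21) | φ(41) = 41 − 1 = 40 = 2^3 · 5.
Divisors of 40: 1, 2, 4, 5, 8, 10, 20, 40.
Test each divisor d:
21^1 ≡ 21 (mod 41)
21^2 ≡ 31 (mod 41)
21^4 ≡ 18 (mod 41)
21^5 ≡ 9 (mod 41)
21^8 ≡ 37 (mod 41)
21^10 ≡ 40 (mod 41)
21^20 ≡ 1 (mod 41) ✓
So ord_41(21) = 20, hence |⟨21⟩| = 20.
Index = |(Z/41Z)^×| / |⟨21⟩| = 40 / 20 = 2.

2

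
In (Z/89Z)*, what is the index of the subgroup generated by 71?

2

The order of 71 must divide φ(89) = 89 − 1 = 88 = 2^3 · 11.
Divisors of 88: 1, 2, 4, 8, 11, 22, 44, 88.
Test each divisor d:
71^1 ≡ 71
71^2 ≡ 57
71^4 ≡ 45
71^8 ≡ 67
71^11 ≡ 55
71^22 ≡ 88
71^44 ≡ 1
So ord_89(71) = 44, hence |⟨71⟩| = 44.
[(Z/89Z)^× : ⟨71⟩] = 88/44 = 2.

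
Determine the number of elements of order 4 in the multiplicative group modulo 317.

2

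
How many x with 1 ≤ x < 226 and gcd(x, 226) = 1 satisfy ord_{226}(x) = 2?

1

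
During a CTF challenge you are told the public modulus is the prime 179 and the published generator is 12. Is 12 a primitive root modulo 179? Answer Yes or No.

φ(179) = 179 − 1 = 178 = 2 · 89.
An element g generates (Z/179Z)^× iff g^(178/q) ≢ 1 (mod 179) for each prime q ∈ {2, 89}.
12^89 ≡ 1 (mod 179)  [q = 2: ≡ 1 ✗]
12^2 ≡ 144 (mod 179)  [q = 89: ≢ 1 ✓]
Since 12^89 ≡ 1, the order of 12 divides 89 < 178, so 12 is not a primitive root.

No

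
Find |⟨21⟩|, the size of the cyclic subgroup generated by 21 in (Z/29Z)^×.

28

ord(21) | φ(29) = 29 − 1 = 28 = 2^2 · 7.
Divisors of 28: 1, 2, 4, 7, 14, 28.
Test each divisor d:
21^1 ≡ 21 (mod 29)
21^2 ≡ 6 (mod 29)
21^4 ≡ 7 (mod 29)
21^7 ≡ 12 (mod 29)
21^14 ≡ 28 (mod 29)
21^28 ≡ 1 (mod 29) ✓
Therefore the multiplicative order of 21 modulo 29 is 28.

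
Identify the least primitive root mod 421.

2

φ(421) = 421 − 1 = 420 = 2^2 · 3 · 5 · 7.
Test candidates g = 2, 3, … against the prime factors q ∈ {2, 3, 5, 7} of φ(421): g is a generator iff g^(420/q) ≢ 1 for every such q.
g = 2: 2^210 ≡ 420; 2^140 ≡ 400; 2^84 ≡ 279; 2^60 ≡ 370 — none is 1, so 2 is a primitive root.
The smallest primitive root modulo 421 is 2.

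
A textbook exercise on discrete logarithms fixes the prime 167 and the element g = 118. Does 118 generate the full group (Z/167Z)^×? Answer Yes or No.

Yes

φ(167) = 167 − 1 = 166 = 2 · 83.
118 is a primitive root mod 167 iff 118^(φ(167)/q) ≢ 1 for every prime q | φ(167), i.e. q ∈ {2, 83}.
118^83 ≡ 166 (mod 167)  [q = 2: ≢ 1 ✓]
118^2 ≡ 63 (mod 167)  [q = 83: ≢ 1 ✓]
Every test exponent gives a nontrivial residue, hence 118 generates the full group.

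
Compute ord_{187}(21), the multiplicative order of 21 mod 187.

The order of 21 must divide φ(187) = φ(11·17) = (11−1)·(17−1) = 10·16 = 160 = 2^5 · 5.
Divisors of 160: 1, 2, 4, 5, 8, 10, 16, 20, 32, 40, 80, 160.
Check 21^d mod 187 for each divisor in increasing order:
21^1 ≡ 21
21^2 ≡ 67
21^4 ≡ 1
So ord_187(21) = 4.

4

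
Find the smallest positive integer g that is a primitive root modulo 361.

φ(361) = φ(19^2) = 19·(19−1) = 342 = 2 · 3^2 · 19.
g is a primitive root iff g^(342/q) ≢ 1 (mod 361) for each prime q ∈ {2, 3, 19}.
g = 2: 2^171 ≡ 360; 2^114 ≡ 292; 2^18 ≡ 58 — none is 1, so 2 is a primitive root.
The smallest primitive root modulo 361 is 2.

2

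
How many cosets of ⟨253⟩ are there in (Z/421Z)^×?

1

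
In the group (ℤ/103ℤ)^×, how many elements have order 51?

φ(103) = 103 − 1 = 102 = 2 · 3 · 17.
(Z/103Z)^× is cyclic (|G| = 102); a cyclic group of order m has exactly φ(d) elements of each order d | m, and none otherwise.
51 = 3 · 17 divides 102, and φ(51) = 32.

32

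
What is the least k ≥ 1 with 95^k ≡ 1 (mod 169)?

78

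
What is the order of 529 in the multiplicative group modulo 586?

Since 529 ∈ (Z/586Z)^×, its order divides φ(586) = φ(2)·φ(293) = 1·292 = 292 = 2^2 · 73.
Divisors of 292: 1, 2, 4, 73, 146, 292.
Test each divisor d:
529^1 ≡ 529
529^2 ≡ 319
529^4 ≡ 383
529^73 ≡ 585
529^146 ≡ 1
So ord_586(529) = 146.

146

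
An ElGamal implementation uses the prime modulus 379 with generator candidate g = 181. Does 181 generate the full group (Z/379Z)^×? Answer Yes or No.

φ(379) = 379 − 1 = 378 = 2 · 3^3 · 7.
An element g generates (Z/379Z)^× iff g^(378/q) ≢ 1 (mod 379) for each prime q ∈ {2, 3, 7}.
181^189 ≡ 378 (mod 379)  [q = 2: ≢ 1 ✓]
181^126 ≡ 1 (mod 379)  [q = 3: ≡ 1 ✗]
181^54 ≡ 86 (mod 379)  [q = 7: ≢ 1 ✓]
The check at q = 3 fails, so 181 generates a proper subgroup.

No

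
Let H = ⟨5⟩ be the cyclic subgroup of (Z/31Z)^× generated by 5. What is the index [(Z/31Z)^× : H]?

10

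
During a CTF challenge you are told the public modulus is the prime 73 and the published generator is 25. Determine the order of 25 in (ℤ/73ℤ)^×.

36

ord(25) | φ(73) = 73 − 1 = 72 = 2^3 · 3^2.
Divisors of 72: 1, 2, 3, 4, 6, 8, 9, 12, 18, 24, 36, 72.
Check 25^d mod 73 for each divisor in increasing order:
25^1 ≡ 25
25^2 ≡ 41
25^3 ≡ 3
25^4 ≡ 2
25^6 ≡ 9
25^8 ≡ 4
25^9 ≡ 27
25^12 ≡ 8
25^18 ≡ 72
25^24 ≡ 64
25^36 ≡ 1
Therefore the multiplicative order of 25 modulo 73 is 36.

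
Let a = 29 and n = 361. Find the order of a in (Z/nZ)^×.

Since 29 ∈ (Z/361Z)^×, its order divides φ(361) = φ(19^2) = 19·(19−1) = 342 = 2 · 3^2 · 19.
Divisors of 342: 1, 2, 3, 6, 9, 18, 19, 38, 57, 114, 171, 342.
Compute 29^d (mod 361) for the divisors d until we hit 1:
29^1 ≡ 29 (mod 361)
29^2 ≡ 119 (mod 361)
29^3 ≡ 202 (mod 361)
29^6 ≡ 11 (mod 361)
29^9 ≡ 56 (mod 361)
29^18 ≡ 248 (mod 361)
29^19 ≡ 333 (mod 361)
29^38 ≡ 62 (mod 361)
29^57 ≡ 69 (mod 361)
29^114 ≡ 68 (mod 361)
29^171 ≡ 360 (mod 361)
29^342 ≡ 1 (mod 361) ✓
Therefore the multiplicative order of 29 modulo 361 is 342.

342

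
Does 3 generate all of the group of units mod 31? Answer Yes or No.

φ(31) = 31 − 1 = 30 = 2 · 3 · 5.
3 is a primitive root mod 31 iff 3^(φ(31)/q) ≢ 1 for every prime q | φ(31), i.e. q ∈ {2, 3, 5}.
3^15 ≡ 30 (mod 31)  [q = 2: ≢ 1 ✓]
3^10 ≡ 25 (mod 31)  [q = 3: ≢ 1 ✓]
3^6 ≡ 16 (mod 31)  [q = 5: ≢ 1 ✓]
All checks pass, so 3 has order 30 and is a primitive root modulo 31.

Yes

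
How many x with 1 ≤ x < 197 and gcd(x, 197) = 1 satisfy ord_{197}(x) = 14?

6

φ(197) = 197 − 1 = 196 = 2^2 · 7^2.
Since (Z/197Z)^× is cyclic of order 196, the number of elements of order d is φ(d) when d | 196 and 0 otherwise.
14 = 2 · 7 divides 196, and φ(14) = 6.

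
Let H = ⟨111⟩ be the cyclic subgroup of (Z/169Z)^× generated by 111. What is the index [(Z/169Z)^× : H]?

1

Since 111 ∈ (Z/169Z)^×, its order divides φ(169) = φ(13^2) = 13·(13−1) = 156 = 2^2 · 3 · 13.
Divisors of 156: 1, 2, 3, 4, 6, 12, 13, 26, 39, 52, 78, 156.
Check 111^d mod 169 for each divisor in increasing order:
111^1 ≡ 111
111^2 ≡ 153
111^3 ≡ 83
111^4 ≡ 87
111^6 ≡ 129
111^12 ≡ 79
111^13 ≡ 150
111^26 ≡ 23
111^39 ≡ 70
111^52 ≡ 22
111^78 ≡ 168
111^156 ≡ 1
So ord_169(111) = 156, hence |⟨111⟩| = 156.
Index = |(Z/169Z)^×| / |⟨111⟩| = 156 / 156 = 1.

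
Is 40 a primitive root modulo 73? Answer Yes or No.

Yes

φ(73) = 73 − 1 = 72 = 2^3 · 3^2.
Test 40^(72/q) mod 73 for each prime factor q of 72:
40^36 ≡ 72 (mod 73)  [q = 2: ≢ 1 ✓]
40^24 ≡ 8 (mod 73)  [q = 3: ≢ 1 ✓]
Every test exponent gives a nontrivial residue, hence 40 generates the full group.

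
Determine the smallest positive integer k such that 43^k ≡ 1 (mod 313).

24

The order of 43 must divide φ(313) = 313 − 1 = 312 = 2^3 · 3 · 13.
Divisors of 312: 1, 2, 3, 4, 6, 8, 12, 13, 24, 26, 39, 52, 78, 104, 156, 312.
Check 43^d mod 313 for each divisor in increasing order:
43^1 ≡ 43
43^2 ≡ 284
43^3 ≡ 5
43^4 ≡ 215
43^6 ≡ 25
43^8 ≡ 214
43^12 ≡ 312
43^13 ≡ 270
43^24 ≡ 1
Therefore the multiplicative order of 43 modulo 313 is 24.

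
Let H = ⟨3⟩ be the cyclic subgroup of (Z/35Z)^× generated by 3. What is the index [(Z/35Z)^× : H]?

2

ord(3) | φ(35) = φ(5·7) = (5−1)·(7−1) = 4·6 = 24 = 2^3 · 3.
Divisors of 24: 1, 2, 3, 4, 6, 8, 12, 24.
Compute 3^d (mod 35) for the divisors d until we hit 1:
3^1 ≡ 3 (mod 35)
3^2 ≡ 9 (mod 35)
3^3 ≡ 27 (mod 35)
3^4 ≡ 11 (mod 35)
3^6 ≡ 29 (mod 35)
3^8 ≡ 16 (mod 35)
3^12 ≡ 1 (mod 35) ✓
The order of 3 is 12, so the subgroup it generates has 12 elements.
Index = |(Z/35Z)^×| / |⟨3⟩| = 24 / 12 = 2.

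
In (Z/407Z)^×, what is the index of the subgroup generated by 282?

6

ord(282) | φ(407) = φ(11·37) = (11−1)·(37−1) = 10·36 = 360 = 2^3 · 3^2 · 5.
Divisors of 360: 1, 2, 3, 4, 5, 6, 8, 9, 10, 12, 15, 18, 20, 24, 30, 36, 40, 45, 60, 72, 90, 120, 180, 360.
Test each divisor d:
282^1 ≡ 282 (mod 407)
282^2 ≡ 159 (mod 407)
282^3 ≡ 68 (mod 407)
282^4 ≡ 47 (mod 407)
282^5 ≡ 230 (mod 407)
282^6 ≡ 147 (mod 407)
282^8 ≡ 174 (mod 407)
282^9 ≡ 228 (mod 407)
282^10 ≡ 397 (mod 407)
282^12 ≡ 38 (mod 407)
282^15 ≡ 142 (mod 407)
282^18 ≡ 295 (mod 407)
282^20 ≡ 100 (mod 407)
282^24 ≡ 223 (mod 407)
282^30 ≡ 221 (mod 407)
282^36 ≡ 334 (mod 407)
282^40 ≡ 232 (mod 407)
282^45 ≡ 43 (mod 407)
282^60 ≡ 1 (mod 407) ✓
So ord_407(282) = 60, hence |⟨282⟩| = 60.
[(Z/407Z)^× : ⟨282⟩] = 360/60 = 6.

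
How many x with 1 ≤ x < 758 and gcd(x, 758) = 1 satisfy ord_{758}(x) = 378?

108

φ(758) = φ(2)·φ(379) = 1·378 = 378 = 2 · 3^3 · 7.
(Z/758Z)^× is cyclic (|G| = 378); a cyclic group of order m has exactly φ(d) elements of each order d | m, and none otherwise.
378 = 2 · 3^3 · 7 divides 378, and φ(378) = 108.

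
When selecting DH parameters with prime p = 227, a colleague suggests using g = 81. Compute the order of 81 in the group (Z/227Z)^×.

113

Since 81 ∈ (Z/227Z)^×, its order divides φ(227) = 227 − 1 = 226 = 2 · 113.
Divisors of 226: 1, 2, 113, 226.
Check 81^d mod 227 for each divisor in increasing order:
81^1 ≡ 81 (mod 227)
81^2 ≡ 205 (mod 227)
81^113 ≡ 1 (mod 227) ✓
Hence ord(81) = 113.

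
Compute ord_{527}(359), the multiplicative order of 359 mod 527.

120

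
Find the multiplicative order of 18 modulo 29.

28

Since 18 ∈ (Z/29Z)^×, its order divides φ(29) = 29 − 1 = 28 = 2^2 · 7.
Divisors of 28: 1, 2, 4, 7, 14, 28.
Check 18^d mod 29 for each divisor in increasing order:
18^1 ≡ 18 (mod 29)
18^2 ≡ 5 (mod 29)
18^4 ≡ 25 (mod 29)
18^7 ≡ 17 (mod 29)
18^14 ≡ 28 (mod 29)
18^28 ≡ 1 (mod 29) ✓
The smallest such exponent is 28, so the order of 18 is 28.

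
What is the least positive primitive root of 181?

2

φ(181) = 181 − 1 = 180 = 2^2 · 3^2 · 5.
g is a primitive root iff g^(180/q) ≢ 1 (mod 181) for each prime q ∈ {2, 3, 5}.
g = 2: 2^90 ≡ 180; 2^60 ≡ 48; 2^36 ≡ 59 — none is 1, so 2 is a primitive root.
So 2 is the smallest generator of (Z/181Z)^×.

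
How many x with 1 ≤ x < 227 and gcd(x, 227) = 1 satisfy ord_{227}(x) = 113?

112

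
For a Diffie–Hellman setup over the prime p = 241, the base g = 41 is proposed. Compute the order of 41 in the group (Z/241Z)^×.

By Lagrange's theorem, ord_241(41) divides φ(241) = 241 − 1 = 240 = 2^4 · 3 · 5.
Divisors of 240: 1, 2, 3, 4, 5, 6, 8, 10, 12, 15, 16, 20, 24, 30, 40, 48, 60, 80, 120, 240.
Compute 41^d (mod 241) for the divisors d until we hit 1:
41^1 ≡ 41 (mod 241)
41^2 ≡ 235 (mod 241)
41^3 ≡ 236 (mod 241)
41^4 ≡ 36 (mod 241)
41^5 ≡ 30 (mod 241)
41^6 ≡ 25 (mod 241)
41^8 ≡ 91 (mod 241)
41^10 ≡ 177 (mod 241)
41^12 ≡ 143 (mod 241)
41^15 ≡ 8 (mod 241)
41^16 ≡ 87 (mod 241)
41^20 ≡ 240 (mod 241)
41^24 ≡ 205 (mod 241)
41^30 ≡ 64 (mod 241)
41^40 ≡ 1 (mod 241) ✓
Hence ord(41) = 40.

40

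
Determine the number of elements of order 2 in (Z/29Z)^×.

φ(29) = 29 − 1 = 28 = 2^2 · 7.
(Z/29Z)^× is cyclic (|G| = 28); a cyclic group of order m has exactly φ(d) elements of each order d | m, and none otherwise.
2 | 28, and φ(2) = 2 − 1 = 1.

1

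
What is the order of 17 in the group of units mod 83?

Since 17 ∈ (Z/83Z)^×, its order divides φ(83) = 83 − 1 = 82 = 2 · 41.
Divisors of 82: 1, 2, 41, 82.
Test each divisor d:
17^1 ≡ 17 (mod 83)
17^2 ≡ 40 (mod 83)
17^41 ≡ 1 (mod 83) ✓
So ord_83(17) = 41.

41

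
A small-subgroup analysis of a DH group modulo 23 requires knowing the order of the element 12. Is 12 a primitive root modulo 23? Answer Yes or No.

φ(23) = 23 − 1 = 22 = 2 · 11.
12 is a primitive root mod 23 iff 12^(φ(23)/q) ≢ 1 for every prime q | φ(23), i.e. q ∈ {2, 11}.
12^11 ≡ 1 (mod 23)  [q = 2: ≡ 1 ✗]
12^2 ≡ 6 (mod 23)  [q = 11: ≢ 1 ✓]
Since 12^11 ≡ 1, the order of 12 divides 11 < 22, so 12 is not a primitive root.

No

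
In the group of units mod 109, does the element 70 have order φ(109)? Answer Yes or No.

Yes

φ(109) = 109 − 1 = 108 = 2^2 · 3^3.
70 is a primitive root mod 109 iff 70^(φ(109)/q) ≢ 1 for every prime q | φ(109), i.e. q ∈ {2, 3}.
70^54 ≡ 108 (mod 109)  [q = 2: ≢ 1 ✓]
70^36 ≡ 45 (mod 109)  [q = 3: ≢ 1 ✓]
Every test exponent gives a nontrivial residue, hence 70 generates the full group.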